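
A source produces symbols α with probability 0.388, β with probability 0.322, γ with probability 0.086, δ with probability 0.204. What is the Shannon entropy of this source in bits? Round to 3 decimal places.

H = −Σ pᵢ log₂ pᵢ.
−0.388·log₂(0.388) = 0.5300
−0.322·log₂(0.322) = 0.5264
−0.086·log₂(0.086) = 0.3044
−0.204·log₂(0.204) = 0.4678
Sum ≈ 1.8286 → 1.829 bits.

1.829 bits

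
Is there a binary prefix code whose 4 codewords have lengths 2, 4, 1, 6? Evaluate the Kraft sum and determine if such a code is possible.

With common denominator 2^6 = 64: Σ 2^(−ℓᵢ) = 16/64 + 4/64 + 32/64 + 1/64 = 53/64 = 0.828125.
Kraft's inequality requires Σ ≤ 1; here Σ = 0.828125 ≤ 1, so such a prefix code exists.

0.828125; yes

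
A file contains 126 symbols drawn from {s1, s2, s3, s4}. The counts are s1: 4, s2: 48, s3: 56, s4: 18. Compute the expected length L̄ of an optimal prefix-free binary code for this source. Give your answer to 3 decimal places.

Probabilities are the counts divided by 126.
Repeatedly combine the two least-probable nodes; the expected code length is the sum of the merged weights.
merge 2/63 + 1/7 → 11/63
merge 11/63 + 8/21 → 5/9
merge 4/9 + 5/9 → 1
L = 11/63 + 5/9 + 1 = 109/63 ≈ 1.730 bits/symbol.

1.730 bits/symbol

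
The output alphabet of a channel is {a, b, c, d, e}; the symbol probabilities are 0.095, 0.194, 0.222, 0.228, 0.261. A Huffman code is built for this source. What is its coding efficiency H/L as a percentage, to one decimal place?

98.5%

Entropy H = −Σ p log₂ p ≈ 2.2557 bits.
Huffman merges: 19/200+97/500→289/1000; 111/500+57/250→9/20; 261/1000+289/1000→11/20; 9/20+11/20→1. L = 2289/1000 ≈ 2.2890.
Efficiency = H/L = 2.2557/2.2890 = 98.5%.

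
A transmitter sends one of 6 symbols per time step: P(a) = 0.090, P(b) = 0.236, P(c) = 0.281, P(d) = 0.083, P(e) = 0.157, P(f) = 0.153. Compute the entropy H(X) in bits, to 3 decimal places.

2.451 bits

H = −Σ pᵢ log₂ pᵢ.
−0.090·log₂(0.090) = 0.3127
−0.236·log₂(0.236) = 0.4916
−0.281·log₂(0.281) = 0.5146
−0.083·log₂(0.083) = 0.2980
−0.157·log₂(0.157) = 0.4194
−0.153·log₂(0.153) = 0.4144
Sum ≈ 2.4507 → 2.451 bits.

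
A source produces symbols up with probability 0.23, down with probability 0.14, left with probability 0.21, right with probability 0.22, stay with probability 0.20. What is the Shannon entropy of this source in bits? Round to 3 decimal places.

2.303 bits

H = −Σ pᵢ log₂ pᵢ.
−0.23·log₂(0.23) = 0.4877
−0.14·log₂(0.14) = 0.3971
−0.21·log₂(0.21) = 0.4728
−0.22·log₂(0.22) = 0.4806
−0.20·log₂(0.20) = 0.4644
Sum ≈ 2.3026 → 2.303 bits.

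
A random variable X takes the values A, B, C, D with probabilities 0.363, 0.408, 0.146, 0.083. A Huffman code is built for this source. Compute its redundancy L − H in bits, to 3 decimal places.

0.059 bits

Entropy H = −Σ p log₂ p ≈ 1.7617 bits.
Huffman merges: 83/1000+73/500→229/1000; 229/1000+363/1000→74/125; 51/125+74/125→1. L = 1821/1000 ≈ 1.8210.
L − H = 1.8210 − 1.7617 = 0.059 bits.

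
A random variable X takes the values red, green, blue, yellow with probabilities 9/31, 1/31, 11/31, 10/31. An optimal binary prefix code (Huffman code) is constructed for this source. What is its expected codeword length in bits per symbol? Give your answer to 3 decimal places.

1.968 bits/symbol

Repeatedly combine the two least-probable nodes; the expected code length is the sum of the merged weights.
merge 1/31 + 9/31 → 10/31
merge 10/31 + 10/31 → 20/31
merge 11/31 + 20/31 → 1
L = 10/31 + 20/31 + 1 = 61/31 ≈ 1.968 bits/symbol.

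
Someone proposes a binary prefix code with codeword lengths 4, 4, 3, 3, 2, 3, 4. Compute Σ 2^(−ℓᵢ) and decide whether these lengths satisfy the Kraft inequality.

0.8125; yes

With common denominator 2^4 = 16: Σ 2^(−ℓᵢ) = 1/16 + 1/16 + 2/16 + 2/16 + 4/16 + 2/16 + 1/16 = 13/16 = 0.8125.
Kraft's inequality requires Σ ≤ 1; here Σ = 0.8125 ≤ 1, so such a prefix code exists.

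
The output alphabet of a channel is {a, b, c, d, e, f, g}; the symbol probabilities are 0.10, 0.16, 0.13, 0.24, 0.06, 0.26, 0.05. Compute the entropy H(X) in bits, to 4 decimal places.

2.5969 bits

H = −Σ pᵢ log₂ pᵢ.
−0.10·log₂(0.10) = 0.3322
−0.16·log₂(0.16) = 0.4230
−0.13·log₂(0.13) = 0.3826
−0.24·log₂(0.24) = 0.4941
−0.06·log₂(0.06) = 0.2435
−0.26·log₂(0.26) = 0.5053
−0.05·log₂(0.05) = 0.2161
Sum ≈ 2.5969 → 2.5969 bits.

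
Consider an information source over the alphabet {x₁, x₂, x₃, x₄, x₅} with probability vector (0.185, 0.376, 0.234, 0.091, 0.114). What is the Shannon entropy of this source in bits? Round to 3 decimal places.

H = −Σ pᵢ log₂ pᵢ.
−0.185·log₂(0.185) = 0.4504
−0.376·log₂(0.376) = 0.5306
−0.234·log₂(0.234) = 0.4903
−0.091·log₂(0.091) = 0.3147
−0.114·log₂(0.114) = 0.3571
Sum ≈ 2.1431 → 2.143 bits.

2.143 bits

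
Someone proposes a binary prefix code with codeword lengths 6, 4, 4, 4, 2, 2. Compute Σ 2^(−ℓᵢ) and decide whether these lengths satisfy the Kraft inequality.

0.703125; yes

With common denominator 2^6 = 64: Σ 2^(−ℓᵢ) = 1/64 + 4/64 + 4/64 + 4/64 + 16/64 + 16/64 = 45/64 = 0.703125.
Kraft's inequality requires Σ ≤ 1; here Σ = 0.703125 ≤ 1, so such a prefix code exists.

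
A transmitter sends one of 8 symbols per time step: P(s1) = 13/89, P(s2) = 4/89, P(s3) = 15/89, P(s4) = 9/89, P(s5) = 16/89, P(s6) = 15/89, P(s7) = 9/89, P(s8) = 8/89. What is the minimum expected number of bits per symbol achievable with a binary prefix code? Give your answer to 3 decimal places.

2.955 bits/symbol

Repeatedly combine the two least-probable nodes; the expected code length is the sum of the merged weights.
merge 4/89 + 8/89 → 12/89
merge 9/89 + 9/89 → 18/89
merge 12/89 + 13/89 → 25/89
merge 15/89 + 15/89 → 30/89
merge 16/89 + 18/89 → 34/89
merge 25/89 + 30/89 → 55/89
merge 34/89 + 55/89 → 1
L = 12/89 + 18/89 + 25/89 + 30/89 + 34/89 + 55/89 + 1 = 263/89 ≈ 2.955 bits/symbol.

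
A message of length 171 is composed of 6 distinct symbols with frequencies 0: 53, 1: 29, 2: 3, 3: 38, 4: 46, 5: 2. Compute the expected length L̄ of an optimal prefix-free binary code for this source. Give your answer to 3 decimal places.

Probabilities are the counts divided by 171.
Repeatedly combine the two least-probable nodes; the expected code length is the sum of the merged weights.
merge 2/171 + 1/57 → 5/171
merge 5/171 + 29/171 → 34/171
merge 34/171 + 2/9 → 8/19
merge 46/171 + 53/171 → 11/19
merge 8/19 + 11/19 → 1
L = 5/171 + 34/171 + 8/19 + 11/19 + 1 = 127/57 ≈ 2.228 bits/symbol.

2.228 bits/symbol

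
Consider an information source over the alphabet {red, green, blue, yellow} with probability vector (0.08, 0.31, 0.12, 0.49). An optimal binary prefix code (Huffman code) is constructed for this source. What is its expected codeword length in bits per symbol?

Repeatedly combine the two least-probable nodes; the expected code length is the sum of the merged weights.
merge 2/25 + 3/25 → 1/5
merge 1/5 + 31/100 → 51/100
merge 49/100 + 51/100 → 1
L = 1/5 + 51/100 + 1 = 171/100 = 1.71 bits/symbol.

1.71 bits/symbol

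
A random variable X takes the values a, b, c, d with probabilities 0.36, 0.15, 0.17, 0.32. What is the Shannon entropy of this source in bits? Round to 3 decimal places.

H = −Σ pᵢ log₂ pᵢ.
−0.36·log₂(0.36) = 0.5306
−0.15·log₂(0.15) = 0.4105
−0.17·log₂(0.17) = 0.4346
−0.32·log₂(0.32) = 0.5260
Sum ≈ 1.9018 → 1.902 bits.

1.902 bits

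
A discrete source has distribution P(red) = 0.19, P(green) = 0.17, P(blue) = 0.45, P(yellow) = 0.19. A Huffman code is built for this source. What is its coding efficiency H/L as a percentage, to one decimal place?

Entropy H = −Σ p log₂ p ≈ 1.8634 bits.
Huffman merges: 17/100+19/100→9/25; 19/100+9/25→11/20; 9/20+11/20→1. L = 191/100 ≈ 1.9100.
Efficiency = H/L = 1.8634/1.9100 = 97.6%.

97.6%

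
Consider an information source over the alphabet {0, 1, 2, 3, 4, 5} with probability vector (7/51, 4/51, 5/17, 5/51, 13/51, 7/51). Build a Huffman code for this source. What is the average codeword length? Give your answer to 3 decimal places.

2.451 bits/symbol

Repeatedly combine the two least-probable nodes; the expected code length is the sum of the merged weights.
merge 4/51 + 5/51 → 3/17
merge 7/51 + 7/51 → 14/51
merge 3/17 + 13/51 → 22/51
merge 14/51 + 5/17 → 29/51
merge 22/51 + 29/51 → 1
L = 3/17 + 14/51 + 22/51 + 29/51 + 1 = 125/51 ≈ 2.451 bits/symbol.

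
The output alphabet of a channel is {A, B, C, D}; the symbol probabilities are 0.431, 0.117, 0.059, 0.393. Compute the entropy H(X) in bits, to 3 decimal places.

H = −Σ pᵢ log₂ pᵢ.
−0.431·log₂(0.431) = 0.5233
−0.117·log₂(0.117) = 0.3622
−0.059·log₂(0.059) = 0.2409
−0.393·log₂(0.393) = 0.5295
Sum ≈ 1.6559 → 1.656 bits.

1.656 bits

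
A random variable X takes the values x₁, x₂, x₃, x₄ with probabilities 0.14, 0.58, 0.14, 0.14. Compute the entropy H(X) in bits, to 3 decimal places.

1.647 bits

H = −Σ pᵢ log₂ pᵢ.
−0.14·log₂(0.14) = 0.3971
−0.58·log₂(0.58) = 0.4558
−0.14·log₂(0.14) = 0.3971
−0.14·log₂(0.14) = 0.3971
Sum ≈ 1.6471 → 1.647 bits.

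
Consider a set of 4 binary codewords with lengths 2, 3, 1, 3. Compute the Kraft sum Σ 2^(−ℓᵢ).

With common denominator 2^3 = 8: Σ 2^(−ℓᵢ) = 2/8 + 1/8 + 4/8 + 1/8 = 8/8 = 1.

1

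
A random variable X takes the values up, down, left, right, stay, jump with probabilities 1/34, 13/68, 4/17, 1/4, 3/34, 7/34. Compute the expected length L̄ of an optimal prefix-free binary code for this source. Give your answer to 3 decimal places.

Repeatedly combine the two least-probable nodes; the expected code length is the sum of the merged weights.
merge 1/34 + 3/34 → 2/17
merge 2/17 + 13/68 → 21/68
merge 7/34 + 4/17 → 15/34
merge 1/4 + 21/68 → 19/34
merge 15/34 + 19/34 → 1
L = 2/17 + 21/68 + 15/34 + 19/34 + 1 = 165/68 ≈ 2.426 bits/symbol.

2.426 bits/symbol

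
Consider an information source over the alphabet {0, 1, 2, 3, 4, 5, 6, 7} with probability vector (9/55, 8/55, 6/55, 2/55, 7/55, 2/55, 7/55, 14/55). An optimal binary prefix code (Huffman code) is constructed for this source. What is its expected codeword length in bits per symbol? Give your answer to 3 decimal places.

Repeatedly combine the two least-probable nodes; the expected code length is the sum of the merged weights.
merge 2/55 + 2/55 → 4/55
merge 4/55 + 6/55 → 2/11
merge 7/55 + 7/55 → 14/55
merge 8/55 + 9/55 → 17/55
merge 2/11 + 14/55 → 24/55
merge 14/55 + 17/55 → 31/55
merge 24/55 + 31/55 → 1
L = 4/55 + 2/11 + 14/55 + 17/55 + 24/55 + 31/55 + 1 = 31/11 ≈ 2.818 bits/symbol.

2.818 bits/symbol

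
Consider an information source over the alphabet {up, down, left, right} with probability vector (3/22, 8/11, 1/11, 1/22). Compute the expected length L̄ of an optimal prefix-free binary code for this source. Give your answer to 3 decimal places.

Repeatedly combine the two least-probable nodes; the expected code length is the sum of the merged weights.
merge 1/22 + 1/11 → 3/22
merge 3/22 + 3/22 → 3/11
merge 3/11 + 8/11 → 1
L = 3/22 + 3/11 + 1 = 31/22 ≈ 1.409 bits/symbol.

1.409 bits/symbol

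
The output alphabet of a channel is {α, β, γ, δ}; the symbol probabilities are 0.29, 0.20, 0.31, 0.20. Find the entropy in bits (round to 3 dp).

1.970 bits

H = −Σ pᵢ log₂ pᵢ.
−0.29·log₂(0.29) = 0.5179
−0.20·log₂(0.20) = 0.4644
−0.31·log₂(0.31) = 0.5238
−0.20·log₂(0.20) = 0.4644
Sum ≈ 1.9705 → 1.970 bits.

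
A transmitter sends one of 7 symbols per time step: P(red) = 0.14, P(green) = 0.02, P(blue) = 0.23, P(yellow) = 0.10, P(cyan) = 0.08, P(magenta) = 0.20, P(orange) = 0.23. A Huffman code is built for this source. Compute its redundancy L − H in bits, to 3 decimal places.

0.067 bits

Entropy H = −Σ p log₂ p ≈ 2.5734 bits.
Huffman merges: 1/50+2/25→1/10; 1/10+1/10→1/5; 7/50+1/5→17/50; 1/5+23/100→43/100; 23/100+17/50→57/100; 43/100+57/100→1. L = 66/25 ≈ 2.6400.
L − H = 2.6400 − 2.5734 = 0.067 bits.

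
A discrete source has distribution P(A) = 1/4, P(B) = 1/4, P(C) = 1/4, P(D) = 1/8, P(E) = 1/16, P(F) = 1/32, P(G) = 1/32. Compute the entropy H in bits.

Each probability is a power of 1/2, so log₂(1/p) is an integer.
H = Σ p·log₂(1/p) = 1/4·2 + 1/4·2 + 1/4·2 + 1/8·3 + 1/16·4 + 1/32·5 + 1/32·5 = 2.4375 bits.

2.4375 bits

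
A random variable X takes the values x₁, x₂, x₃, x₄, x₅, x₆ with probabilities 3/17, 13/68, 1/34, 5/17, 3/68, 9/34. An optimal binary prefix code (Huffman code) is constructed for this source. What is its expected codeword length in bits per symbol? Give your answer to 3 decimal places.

2.324 bits/symbol

Repeatedly combine the two least-probable nodes; the expected code length is the sum of the merged weights.
merge 1/34 + 3/68 → 5/68
merge 5/68 + 3/17 → 1/4
merge 13/68 + 1/4 → 15/34
merge 9/34 + 5/17 → 19/34
merge 15/34 + 19/34 → 1
L = 5/68 + 1/4 + 15/34 + 19/34 + 1 = 79/34 ≈ 2.324 bits/symbol.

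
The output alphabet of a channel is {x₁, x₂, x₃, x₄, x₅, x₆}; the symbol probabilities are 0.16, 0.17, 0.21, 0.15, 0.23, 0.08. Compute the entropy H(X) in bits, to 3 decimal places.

H = −Σ pᵢ log₂ pᵢ.
−0.16·log₂(0.16) = 0.4230
−0.17·log₂(0.17) = 0.4346
−0.21·log₂(0.21) = 0.4728
−0.15·log₂(0.15) = 0.4105
−0.23·log₂(0.23) = 0.4877
−0.08·log₂(0.08) = 0.2915
Sum ≈ 2.5201 → 2.520 bits.

2.520 bits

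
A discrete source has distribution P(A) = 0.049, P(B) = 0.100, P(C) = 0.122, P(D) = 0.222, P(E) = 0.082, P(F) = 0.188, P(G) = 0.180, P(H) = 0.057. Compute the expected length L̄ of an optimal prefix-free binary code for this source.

Repeatedly combine the two least-probable nodes; the expected code length is the sum of the merged weights.
merge 49/1000 + 57/1000 → 53/500
merge 41/500 + 1/10 → 91/500
merge 53/500 + 61/500 → 57/250
merge 9/50 + 91/500 → 181/500
merge 47/250 + 111/500 → 41/100
merge 57/250 + 181/500 → 59/100
merge 41/100 + 59/100 → 1
L = 53/500 + 91/500 + 57/250 + 181/500 + 41/100 + 59/100 + 1 = 1439/500 = 2.878 bits/symbol.

2.878 bits/symbol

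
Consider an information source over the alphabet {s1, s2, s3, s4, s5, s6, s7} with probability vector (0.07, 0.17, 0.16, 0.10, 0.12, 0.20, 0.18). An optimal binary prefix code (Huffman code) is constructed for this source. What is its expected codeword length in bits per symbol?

Repeatedly combine the two least-probable nodes; the expected code length is the sum of the merged weights.
merge 7/100 + 1/10 → 17/100
merge 3/25 + 4/25 → 7/25
merge 17/100 + 17/100 → 17/50
merge 9/50 + 1/5 → 19/50
merge 7/25 + 17/50 → 31/50
merge 19/50 + 31/50 → 1
L = 17/100 + 7/25 + 17/50 + 19/50 + 31/50 + 1 = 279/100 = 2.79 bits/symbol.

2.79 bits/symbol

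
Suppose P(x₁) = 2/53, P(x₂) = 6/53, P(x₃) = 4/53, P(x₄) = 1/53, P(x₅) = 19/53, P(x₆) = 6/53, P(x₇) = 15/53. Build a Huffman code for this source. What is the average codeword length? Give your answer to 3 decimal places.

Repeatedly combine the two least-probable nodes; the expected code length is the sum of the merged weights.
merge 1/53 + 2/53 → 3/53
merge 3/53 + 4/53 → 7/53
merge 6/53 + 6/53 → 12/53
merge 7/53 + 12/53 → 19/53
merge 15/53 + 19/53 → 34/53
merge 19/53 + 34/53 → 1
L = 3/53 + 7/53 + 12/53 + 19/53 + 34/53 + 1 = 128/53 ≈ 2.415 bits/symbol.

2.415 bits/symbol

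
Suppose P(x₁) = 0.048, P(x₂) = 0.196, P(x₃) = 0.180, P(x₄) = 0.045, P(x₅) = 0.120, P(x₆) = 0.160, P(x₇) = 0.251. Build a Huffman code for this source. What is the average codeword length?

2.646 bits/symbol

Repeatedly combine the two least-probable nodes; the expected code length is the sum of the merged weights.
merge 9/200 + 6/125 → 93/1000
merge 93/1000 + 3/25 → 213/1000
merge 4/25 + 9/50 → 17/50
merge 49/250 + 213/1000 → 409/1000
merge 251/1000 + 17/50 → 591/1000
merge 409/1000 + 591/1000 → 1
L = 93/1000 + 213/1000 + 17/50 + 409/1000 + 591/1000 + 1 = 1323/500 = 2.646 bits/symbol.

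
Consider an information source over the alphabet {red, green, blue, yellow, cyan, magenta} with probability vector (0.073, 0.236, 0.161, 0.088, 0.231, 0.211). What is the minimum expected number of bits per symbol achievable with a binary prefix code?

Repeatedly combine the two least-probable nodes; the expected code length is the sum of the merged weights.
merge 73/1000 + 11/125 → 161/1000
merge 161/1000 + 161/1000 → 161/500
merge 211/1000 + 231/1000 → 221/500
merge 59/250 + 161/500 → 279/500
merge 221/500 + 279/500 → 1
L = 161/1000 + 161/500 + 221/500 + 279/500 + 1 = 2483/1000 = 2.483 bits/symbol.

2.483 bits/symbol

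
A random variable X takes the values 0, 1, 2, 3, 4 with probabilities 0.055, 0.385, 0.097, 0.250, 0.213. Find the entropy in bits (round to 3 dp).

H = −Σ pᵢ log₂ pᵢ.
−0.055·log₂(0.055) = 0.2301
−0.385·log₂(0.385) = 0.5302
−0.097·log₂(0.097) = 0.3265
−0.250·log₂(0.250) = 0.5000
−0.213·log₂(0.213) = 0.4752
Sum ≈ 2.0620 → 2.062 bits.

2.062 bits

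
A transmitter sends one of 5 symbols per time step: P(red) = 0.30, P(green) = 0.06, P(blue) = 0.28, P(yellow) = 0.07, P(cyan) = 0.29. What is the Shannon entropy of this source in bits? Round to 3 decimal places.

2.065 bits

H = −Σ pᵢ log₂ pᵢ.
−0.30·log₂(0.30) = 0.5211
−0.06·log₂(0.06) = 0.2435
−0.28·log₂(0.28) = 0.5142
−0.07·log₂(0.07) = 0.2686
−0.29·log₂(0.29) = 0.5179
Sum ≈ 2.0653 → 2.065 bits.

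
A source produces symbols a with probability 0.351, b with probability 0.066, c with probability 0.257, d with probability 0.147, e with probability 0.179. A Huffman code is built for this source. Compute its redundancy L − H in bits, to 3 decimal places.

Entropy H = −Σ p log₂ p ≈ 2.1436 bits.
Huffman merges: 33/500+147/1000→213/1000; 179/1000+213/1000→49/125; 257/1000+351/1000→76/125; 49/125+76/125→1. L = 2213/1000 ≈ 2.2130.
L − H = 2.2130 − 2.1436 = 0.069 bits.

0.069 bits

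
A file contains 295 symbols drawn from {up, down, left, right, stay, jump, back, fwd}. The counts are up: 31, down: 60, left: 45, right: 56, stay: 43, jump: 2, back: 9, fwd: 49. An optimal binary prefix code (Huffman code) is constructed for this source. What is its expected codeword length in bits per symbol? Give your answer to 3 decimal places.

2.786 bits/symbol

Probabilities are the counts divided by 295.
Repeatedly combine the two least-probable nodes; the expected code length is the sum of the merged weights.
merge 2/295 + 9/295 → 11/295
merge 11/295 + 31/295 → 42/295
merge 42/295 + 43/295 → 17/59
merge 9/59 + 49/295 → 94/295
merge 56/295 + 12/59 → 116/295
merge 17/59 + 94/295 → 179/295
merge 116/295 + 179/295 → 1
L = 11/295 + 42/295 + 17/59 + 94/295 + 116/295 + 179/295 + 1 = 822/295 ≈ 2.786 bits/symbol.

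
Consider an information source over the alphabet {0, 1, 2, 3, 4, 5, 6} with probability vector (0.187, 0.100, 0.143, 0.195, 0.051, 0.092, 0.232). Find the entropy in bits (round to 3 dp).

2.670 bits

H = −Σ pᵢ log₂ pᵢ.
−0.187·log₂(0.187) = 0.4523
−0.100·log₂(0.100) = 0.3322
−0.143·log₂(0.143) = 0.4012
−0.195·log₂(0.195) = 0.4599
−0.051·log₂(0.051) = 0.2190
−0.092·log₂(0.092) = 0.3167
−0.232·log₂(0.232) = 0.4890
Sum ≈ 2.6703 → 2.670 bits.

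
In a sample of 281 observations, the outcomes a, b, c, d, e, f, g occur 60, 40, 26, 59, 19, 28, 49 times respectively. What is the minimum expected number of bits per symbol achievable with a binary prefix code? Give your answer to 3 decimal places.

Probabilities are the counts divided by 281.
Repeatedly combine the two least-probable nodes; the expected code length is the sum of the merged weights.
merge 19/281 + 26/281 → 45/281
merge 28/281 + 40/281 → 68/281
merge 45/281 + 49/281 → 94/281
merge 59/281 + 60/281 → 119/281
merge 68/281 + 94/281 → 162/281
merge 119/281 + 162/281 → 1
L = 45/281 + 68/281 + 94/281 + 119/281 + 162/281 + 1 = 769/281 ≈ 2.737 bits/symbol.

2.737 bits/symbol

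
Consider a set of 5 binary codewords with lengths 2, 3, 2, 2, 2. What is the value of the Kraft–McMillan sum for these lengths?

1.125

With common denominator 2^3 = 8: Σ 2^(−ℓᵢ) = 2/8 + 1/8 + 2/8 + 2/8 + 2/8 = 9/8 = 1.125.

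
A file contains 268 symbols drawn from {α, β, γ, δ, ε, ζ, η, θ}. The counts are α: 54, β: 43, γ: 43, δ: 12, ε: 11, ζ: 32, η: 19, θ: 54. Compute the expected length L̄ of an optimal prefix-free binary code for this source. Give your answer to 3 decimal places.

Probabilities are the counts divided by 268.
Repeatedly combine the two least-probable nodes; the expected code length is the sum of the merged weights.
merge 11/268 + 3/67 → 23/268
merge 19/268 + 23/268 → 21/134
merge 8/67 + 21/134 → 37/134
merge 43/268 + 43/268 → 43/134
merge 27/134 + 27/134 → 27/67
merge 37/134 + 43/134 → 40/67
merge 27/67 + 40/67 → 1
L = 23/268 + 21/134 + 37/134 + 43/134 + 27/67 + 40/67 + 1 = 761/268 ≈ 2.840 bits/symbol.

2.840 bits/symbol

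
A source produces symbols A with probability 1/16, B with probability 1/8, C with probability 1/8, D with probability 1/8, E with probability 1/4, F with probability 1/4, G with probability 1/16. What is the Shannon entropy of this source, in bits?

Each probability is a power of 1/2, so log₂(1/p) is an integer.
H = Σ p·log₂(1/p) = 1/16·4 + 1/8·3 + 1/8·3 + 1/8·3 + 1/4·2 + 1/4·2 + 1/16·4 = 2.625 bits.

2.625 bits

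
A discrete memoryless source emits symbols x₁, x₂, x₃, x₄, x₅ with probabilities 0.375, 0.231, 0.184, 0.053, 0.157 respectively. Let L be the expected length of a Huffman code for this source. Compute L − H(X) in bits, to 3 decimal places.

0.098 bits

Entropy H = −Σ p log₂ p ≈ 2.1123 bits.
Huffman merges: 53/1000+157/1000→21/100; 23/125+21/100→197/500; 231/1000+3/8→303/500; 197/500+303/500→1. L = 221/100 ≈ 2.2100.
L − H = 2.2100 − 2.1123 = 0.098 bits.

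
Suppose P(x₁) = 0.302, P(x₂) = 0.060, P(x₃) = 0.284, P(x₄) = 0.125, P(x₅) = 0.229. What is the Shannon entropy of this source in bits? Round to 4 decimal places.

H = −Σ pᵢ log₂ pᵢ.
−0.302·log₂(0.302) = 0.5217
−0.060·log₂(0.060) = 0.2435
−0.284·log₂(0.284) = 0.5158
−0.125·log₂(0.125) = 0.3750
−0.229·log₂(0.229) = 0.4870
Sum ≈ 2.1429 → 2.1429 bits.

2.1429 bits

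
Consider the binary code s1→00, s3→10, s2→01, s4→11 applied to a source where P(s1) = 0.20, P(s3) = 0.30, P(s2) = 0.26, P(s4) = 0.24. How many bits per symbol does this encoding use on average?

L̄ = Σ pᵢ·ℓᵢ = 0.20·2 + 0.30·2 + 0.26·2 + 0.24·2 = 2 bits/symbol.

2 bits/symbol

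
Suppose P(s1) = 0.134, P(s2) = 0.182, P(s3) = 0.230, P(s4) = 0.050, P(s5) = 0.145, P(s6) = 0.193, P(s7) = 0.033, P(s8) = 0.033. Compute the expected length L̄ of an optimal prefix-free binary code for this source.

Repeatedly combine the two least-probable nodes; the expected code length is the sum of the merged weights.
merge 33/1000 + 33/1000 → 33/500
merge 1/20 + 33/500 → 29/250
merge 29/250 + 67/500 → 1/4
merge 29/200 + 91/500 → 327/1000
merge 193/1000 + 23/100 → 423/1000
merge 1/4 + 327/1000 → 577/1000
merge 423/1000 + 577/1000 → 1
L = 33/500 + 29/250 + 1/4 + 327/1000 + 423/1000 + 577/1000 + 1 = 2759/1000 = 2.759 bits/symbol.

2.759 bits/symbol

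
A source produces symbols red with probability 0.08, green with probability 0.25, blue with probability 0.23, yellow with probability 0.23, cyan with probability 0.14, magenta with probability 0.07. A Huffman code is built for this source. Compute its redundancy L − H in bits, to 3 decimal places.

0.007 bits

Entropy H = −Σ p log₂ p ≈ 2.4325 bits.
Huffman merges: 7/100+2/25→3/20; 7/50+3/20→29/100; 23/100+23/100→23/50; 1/4+29/100→27/50; 23/50+27/50→1. L = 61/25 ≈ 2.4400.
L − H = 2.4400 − 2.4325 = 0.007 bits.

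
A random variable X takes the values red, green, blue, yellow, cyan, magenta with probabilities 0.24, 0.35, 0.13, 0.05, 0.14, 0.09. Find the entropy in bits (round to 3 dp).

H = −Σ pᵢ log₂ pᵢ.
−0.24·log₂(0.24) = 0.4941
−0.35·log₂(0.35) = 0.5301
−0.13·log₂(0.13) = 0.3826
−0.05·log₂(0.05) = 0.2161
−0.14·log₂(0.14) = 0.3971
−0.09·log₂(0.09) = 0.3127
Sum ≈ 2.3327 → 2.333 bits.

2.333 bits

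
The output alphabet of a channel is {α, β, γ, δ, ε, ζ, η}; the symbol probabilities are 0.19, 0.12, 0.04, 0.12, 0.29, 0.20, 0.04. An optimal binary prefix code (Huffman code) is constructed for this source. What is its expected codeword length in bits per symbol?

2.59 bits/symbol

Repeatedly combine the two least-probable nodes; the expected code length is the sum of the merged weights.
merge 1/25 + 1/25 → 2/25
merge 2/25 + 3/25 → 1/5
merge 3/25 + 19/100 → 31/100
merge 1/5 + 1/5 → 2/5
merge 29/100 + 31/100 → 3/5
merge 2/5 + 3/5 → 1
L = 2/25 + 1/5 + 31/100 + 2/5 + 3/5 + 1 = 259/100 = 2.59 bits/symbol.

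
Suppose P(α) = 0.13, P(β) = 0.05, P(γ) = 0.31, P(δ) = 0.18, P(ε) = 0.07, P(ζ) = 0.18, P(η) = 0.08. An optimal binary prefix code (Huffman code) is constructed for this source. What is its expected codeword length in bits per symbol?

2.63 bits/symbol

Repeatedly combine the two least-probable nodes; the expected code length is the sum of the merged weights.
merge 1/20 + 7/100 → 3/25
merge 2/25 + 3/25 → 1/5
merge 13/100 + 9/50 → 31/100
merge 9/50 + 1/5 → 19/50
merge 31/100 + 31/100 → 31/50
merge 19/50 + 31/50 → 1
L = 3/25 + 1/5 + 31/100 + 19/50 + 31/50 + 1 = 263/100 = 2.63 bits/symbol.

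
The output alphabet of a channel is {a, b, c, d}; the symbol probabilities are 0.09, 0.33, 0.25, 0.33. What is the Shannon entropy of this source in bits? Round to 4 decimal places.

H = −Σ pᵢ log₂ pᵢ.
−0.09·log₂(0.09) = 0.3127
−0.33·log₂(0.33) = 0.5278
−0.25·log₂(0.25) = 0.5000
−0.33·log₂(0.33) = 0.5278
Sum ≈ 1.8683 → 1.8683 bits.

1.8683 bits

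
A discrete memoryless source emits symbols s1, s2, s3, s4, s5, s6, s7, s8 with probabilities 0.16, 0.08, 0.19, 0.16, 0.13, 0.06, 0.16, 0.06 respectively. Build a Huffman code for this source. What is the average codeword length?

Repeatedly combine the two least-probable nodes; the expected code length is the sum of the merged weights.
merge 3/50 + 3/50 → 3/25
merge 2/25 + 3/25 → 1/5
merge 13/100 + 4/25 → 29/100
merge 4/25 + 4/25 → 8/25
merge 19/100 + 1/5 → 39/100
merge 29/100 + 8/25 → 61/100
merge 39/100 + 61/100 → 1
L = 3/25 + 1/5 + 29/100 + 8/25 + 39/100 + 61/100 + 1 = 293/100 = 2.93 bits/symbol.

2.93 bits/symbol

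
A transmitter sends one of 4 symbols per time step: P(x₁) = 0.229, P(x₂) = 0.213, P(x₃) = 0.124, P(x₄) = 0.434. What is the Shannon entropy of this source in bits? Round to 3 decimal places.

1.858 bits

H = −Σ pᵢ log₂ pᵢ.
−0.229·log₂(0.229) = 0.4870
−0.213·log₂(0.213) = 0.4752
−0.124·log₂(0.124) = 0.3734
−0.434·log₂(0.434) = 0.5226
Sum ≈ 1.8583 → 1.858 bits.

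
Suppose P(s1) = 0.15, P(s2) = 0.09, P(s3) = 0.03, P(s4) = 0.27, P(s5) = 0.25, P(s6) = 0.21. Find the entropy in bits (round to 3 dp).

2.358 bits

H = −Σ pᵢ log₂ pᵢ.
−0.15·log₂(0.15) = 0.4105
−0.09·log₂(0.09) = 0.3127
−0.03·log₂(0.03) = 0.1518
−0.27·log₂(0.27) = 0.5100
−0.25·log₂(0.25) = 0.5000
−0.21·log₂(0.21) = 0.4728
Sum ≈ 2.3578 → 2.358 bits.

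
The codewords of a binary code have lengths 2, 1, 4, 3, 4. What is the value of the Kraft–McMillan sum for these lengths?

With common denominator 2^4 = 16: Σ 2^(−ℓᵢ) = 4/16 + 8/16 + 1/16 + 2/16 + 1/16 = 16/16 = 1.

1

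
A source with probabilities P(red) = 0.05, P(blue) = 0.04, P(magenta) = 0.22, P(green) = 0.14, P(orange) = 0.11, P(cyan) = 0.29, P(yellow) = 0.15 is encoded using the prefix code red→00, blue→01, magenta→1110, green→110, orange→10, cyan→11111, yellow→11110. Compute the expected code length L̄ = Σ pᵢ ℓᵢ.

3.9 bits/symbol

L̄ = Σ pᵢ·ℓᵢ = 0.05·2 + 0.04·2 + 0.22·4 + 0.14·3 + 0.11·2 + 0.29·5 + 0.15·5 = 3.9 bits/symbol.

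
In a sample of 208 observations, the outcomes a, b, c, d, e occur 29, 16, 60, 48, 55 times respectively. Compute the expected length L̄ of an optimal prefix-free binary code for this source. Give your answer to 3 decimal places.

2.216 bits/symbol

Probabilities are the counts divided by 208.
Repeatedly combine the two least-probable nodes; the expected code length is the sum of the merged weights.
merge 1/13 + 29/208 → 45/208
merge 45/208 + 3/13 → 93/208
merge 55/208 + 15/52 → 115/208
merge 93/208 + 115/208 → 1
L = 45/208 + 93/208 + 115/208 + 1 = 461/208 ≈ 2.216 bits/symbol.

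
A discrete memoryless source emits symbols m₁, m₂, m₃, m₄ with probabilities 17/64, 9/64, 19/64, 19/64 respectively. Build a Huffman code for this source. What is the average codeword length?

2 bits/symbol

Repeatedly combine the two least-probable nodes; the expected code length is the sum of the merged weights.
merge 9/64 + 17/64 → 13/32
merge 19/64 + 19/64 → 19/32
merge 13/32 + 19/32 → 1
L = 13/32 + 19/32 + 1 = 2 bits/symbol.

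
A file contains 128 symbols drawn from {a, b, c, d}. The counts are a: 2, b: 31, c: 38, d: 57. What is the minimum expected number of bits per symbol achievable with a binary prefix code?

Probabilities are the counts divided by 128.
Repeatedly combine the two least-probable nodes; the expected code length is the sum of the merged weights.
merge 1/64 + 31/128 → 33/128
merge 33/128 + 19/64 → 71/128
merge 57/128 + 71/128 → 1
L = 33/128 + 71/128 + 1 = 29/16 = 1.8125 bits/symbol.

1.8125 bits/symbol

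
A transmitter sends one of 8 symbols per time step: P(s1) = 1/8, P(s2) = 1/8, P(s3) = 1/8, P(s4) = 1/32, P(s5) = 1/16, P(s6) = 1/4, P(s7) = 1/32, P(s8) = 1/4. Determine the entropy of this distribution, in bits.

Each probability is a power of 1/2, so log₂(1/p) is an integer.
H = Σ p·log₂(1/p) = 1/8·3 + 1/8·3 + 1/8·3 + 1/32·5 + 1/16·4 + 1/4·2 + 1/32·5 + 1/4·2 = 2.6875 bits.

2.6875 bits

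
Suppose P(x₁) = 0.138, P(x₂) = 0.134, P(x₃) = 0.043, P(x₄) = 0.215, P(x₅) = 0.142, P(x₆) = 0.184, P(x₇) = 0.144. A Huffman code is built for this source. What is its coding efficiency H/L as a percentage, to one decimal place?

Entropy H = −Σ p log₂ p ≈ 2.7067 bits.
Huffman merges: 43/1000+67/500→177/1000; 69/500+71/500→7/25; 18/125+177/1000→321/1000; 23/125+43/200→399/1000; 7/25+321/1000→601/1000; 399/1000+601/1000→1. L = 1389/500 ≈ 2.7780.
Efficiency = H/L = 2.7067/2.7780 = 97.4%.

97.4%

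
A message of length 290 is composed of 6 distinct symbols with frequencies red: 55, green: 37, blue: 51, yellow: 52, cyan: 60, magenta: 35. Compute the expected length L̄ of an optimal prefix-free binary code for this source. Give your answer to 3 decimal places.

Probabilities are the counts divided by 290.
Repeatedly combine the two least-probable nodes; the expected code length is the sum of the merged weights.
merge 7/58 + 37/290 → 36/145
merge 51/290 + 26/145 → 103/290
merge 11/58 + 6/29 → 23/58
merge 36/145 + 103/290 → 35/58
merge 23/58 + 35/58 → 1
L = 36/145 + 103/290 + 23/58 + 35/58 + 1 = 151/58 ≈ 2.603 bits/symbol.

2.603 bits/symbol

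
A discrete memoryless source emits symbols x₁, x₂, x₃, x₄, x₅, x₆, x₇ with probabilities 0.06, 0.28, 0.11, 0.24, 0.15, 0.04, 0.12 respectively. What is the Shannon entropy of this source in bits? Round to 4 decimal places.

H = −Σ pᵢ log₂ pᵢ.
−0.06·log₂(0.06) = 0.2435
−0.28·log₂(0.28) = 0.5142
−0.11·log₂(0.11) = 0.3503
−0.24·log₂(0.24) = 0.4941
−0.15·log₂(0.15) = 0.4105
−0.04·log₂(0.04) = 0.1858
−0.12·log₂(0.12) = 0.3671
Sum ≈ 2.5655 → 2.5655 bits.

2.5655 bits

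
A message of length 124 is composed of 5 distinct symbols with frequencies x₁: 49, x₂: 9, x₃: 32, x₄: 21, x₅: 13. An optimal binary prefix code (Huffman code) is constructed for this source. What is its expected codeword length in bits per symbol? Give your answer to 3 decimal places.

2.129 bits/symbol

Probabilities are the counts divided by 124.
Repeatedly combine the two least-probable nodes; the expected code length is the sum of the merged weights.
merge 9/124 + 13/124 → 11/62
merge 21/124 + 11/62 → 43/124
merge 8/31 + 43/124 → 75/124
merge 49/124 + 75/124 → 1
L = 11/62 + 43/124 + 75/124 + 1 = 66/31 ≈ 2.129 bits/symbol.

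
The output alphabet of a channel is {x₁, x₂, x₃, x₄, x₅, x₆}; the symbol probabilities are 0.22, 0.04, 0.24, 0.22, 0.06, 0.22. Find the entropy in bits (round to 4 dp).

2.3651 bits

H = −Σ pᵢ log₂ pᵢ.
−0.22·log₂(0.22) = 0.4806
−0.04·log₂(0.04) = 0.1858
−0.24·log₂(0.24) = 0.4941
−0.22·log₂(0.22) = 0.4806
−0.06·log₂(0.06) = 0.2435
−0.22·log₂(0.22) = 0.4806
Sum ≈ 2.3651 → 2.3651 bits.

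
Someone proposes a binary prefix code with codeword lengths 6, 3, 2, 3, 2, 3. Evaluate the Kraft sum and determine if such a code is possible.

With common denominator 2^6 = 64: Σ 2^(−ℓᵢ) = 1/64 + 8/64 + 16/64 + 8/64 + 16/64 + 8/64 = 57/64 = 0.890625.
Kraft's inequality requires Σ ≤ 1; here Σ = 0.890625 ≤ 1, so such a prefix code exists.

0.890625; yes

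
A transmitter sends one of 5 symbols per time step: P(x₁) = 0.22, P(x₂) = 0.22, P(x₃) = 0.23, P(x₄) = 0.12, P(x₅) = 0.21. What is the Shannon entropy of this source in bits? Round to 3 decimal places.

H = −Σ pᵢ log₂ pᵢ.
−0.22·log₂(0.22) = 0.4806
−0.22·log₂(0.22) = 0.4806
−0.23·log₂(0.23) = 0.4877
−0.12·log₂(0.12) = 0.3671
−0.21·log₂(0.21) = 0.4728
Sum ≈ 2.2887 → 2.289 bits.

2.289 bits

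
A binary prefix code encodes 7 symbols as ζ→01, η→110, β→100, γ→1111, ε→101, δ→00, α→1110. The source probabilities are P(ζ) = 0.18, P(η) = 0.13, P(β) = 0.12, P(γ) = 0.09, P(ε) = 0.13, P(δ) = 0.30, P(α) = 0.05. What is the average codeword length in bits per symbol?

L̄ = Σ pᵢ·ℓᵢ = 0.18·2 + 0.13·3 + 0.12·3 + 0.09·4 + 0.13·3 + 0.30·2 + 0.05·4 = 2.66 bits/symbol.

2.66 bits/symbol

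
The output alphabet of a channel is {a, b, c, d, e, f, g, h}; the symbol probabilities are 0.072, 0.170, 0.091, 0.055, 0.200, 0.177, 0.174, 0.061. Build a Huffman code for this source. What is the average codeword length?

2.902 bits/symbol

Repeatedly combine the two least-probable nodes; the expected code length is the sum of the merged weights.
merge 11/200 + 61/1000 → 29/250
merge 9/125 + 91/1000 → 163/1000
merge 29/250 + 163/1000 → 279/1000
merge 17/100 + 87/500 → 43/125
merge 177/1000 + 1/5 → 377/1000
merge 279/1000 + 43/125 → 623/1000
merge 377/1000 + 623/1000 → 1
L = 29/250 + 163/1000 + 279/1000 + 43/125 + 377/1000 + 623/1000 + 1 = 1451/500 = 2.902 bits/symbol.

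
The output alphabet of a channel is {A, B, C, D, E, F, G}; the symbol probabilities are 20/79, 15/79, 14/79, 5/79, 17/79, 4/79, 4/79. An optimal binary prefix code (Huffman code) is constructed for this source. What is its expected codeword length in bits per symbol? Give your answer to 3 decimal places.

2.608 bits/symbol

Repeatedly combine the two least-probable nodes; the expected code length is the sum of the merged weights.
merge 4/79 + 4/79 → 8/79
merge 5/79 + 8/79 → 13/79
merge 13/79 + 14/79 → 27/79
merge 15/79 + 17/79 → 32/79
merge 20/79 + 27/79 → 47/79
merge 32/79 + 47/79 → 1
L = 8/79 + 13/79 + 27/79 + 32/79 + 47/79 + 1 = 206/79 ≈ 2.608 bits/symbol.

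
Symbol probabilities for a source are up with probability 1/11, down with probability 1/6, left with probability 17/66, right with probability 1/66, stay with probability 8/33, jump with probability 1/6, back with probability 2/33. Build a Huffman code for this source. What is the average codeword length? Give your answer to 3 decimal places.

2.576 bits/symbol

Repeatedly combine the two least-probable nodes; the expected code length is the sum of the merged weights.
merge 1/66 + 2/33 → 5/66
merge 5/66 + 1/11 → 1/6
merge 1/6 + 1/6 → 1/3
merge 1/6 + 8/33 → 9/22
merge 17/66 + 1/3 → 13/22
merge 9/22 + 13/22 → 1
L = 5/66 + 1/6 + 1/3 + 9/22 + 13/22 + 1 = 85/33 ≈ 2.576 bits/symbol.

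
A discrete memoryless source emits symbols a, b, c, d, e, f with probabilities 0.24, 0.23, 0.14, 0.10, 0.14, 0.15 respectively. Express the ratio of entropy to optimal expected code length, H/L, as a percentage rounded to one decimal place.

Entropy H = −Σ p log₂ p ≈ 2.5188 bits.
Huffman merges: 1/10+7/50→6/25; 7/50+3/20→29/100; 23/100+6/25→47/100; 6/25+29/100→53/100; 47/100+53/100→1. L = 253/100 ≈ 2.5300.
Efficiency = H/L = 2.5188/2.5300 = 99.6%.

99.6%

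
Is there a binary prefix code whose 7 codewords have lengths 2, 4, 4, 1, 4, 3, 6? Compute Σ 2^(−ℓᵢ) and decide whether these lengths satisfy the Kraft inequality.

1.078125; no

With common denominator 2^6 = 64: Σ 2^(−ℓᵢ) = 16/64 + 4/64 + 4/64 + 32/64 + 4/64 + 8/64 + 1/64 = 69/64 = 1.078125.
Kraft's inequality requires Σ ≤ 1; here Σ = 1.078125 > 1, so no such prefix code exists.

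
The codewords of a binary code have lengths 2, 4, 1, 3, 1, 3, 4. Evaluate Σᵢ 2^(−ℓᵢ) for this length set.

With common denominator 2^4 = 16: Σ 2^(−ℓᵢ) = 4/16 + 1/16 + 8/16 + 2/16 + 8/16 + 2/16 + 1/16 = 26/16 = 1.625.

1.625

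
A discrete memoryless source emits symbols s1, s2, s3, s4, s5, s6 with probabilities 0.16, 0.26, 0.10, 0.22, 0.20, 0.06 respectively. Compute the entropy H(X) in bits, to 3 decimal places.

H = −Σ pᵢ log₂ pᵢ.
−0.16·log₂(0.16) = 0.4230
−0.26·log₂(0.26) = 0.5053
−0.10·log₂(0.10) = 0.3322
−0.22·log₂(0.22) = 0.4806
−0.20·log₂(0.20) = 0.4644
−0.06·log₂(0.06) = 0.2435
Sum ≈ 2.4490 → 2.449 bits.

2.449 bits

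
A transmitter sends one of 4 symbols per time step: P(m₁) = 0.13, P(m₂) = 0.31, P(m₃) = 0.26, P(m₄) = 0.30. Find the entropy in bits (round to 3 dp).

H = −Σ pᵢ log₂ pᵢ.
−0.13·log₂(0.13) = 0.3826
−0.31·log₂(0.31) = 0.5238
−0.26·log₂(0.26) = 0.5053
−0.30·log₂(0.30) = 0.5211
Sum ≈ 1.9328 → 1.933 bits.

1.933 bits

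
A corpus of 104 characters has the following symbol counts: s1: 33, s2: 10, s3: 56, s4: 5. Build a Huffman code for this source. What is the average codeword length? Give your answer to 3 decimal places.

Probabilities are the counts divided by 104.
Repeatedly combine the two least-probable nodes; the expected code length is the sum of the merged weights.
merge 5/104 + 5/52 → 15/104
merge 15/104 + 33/104 → 6/13
merge 6/13 + 7/13 → 1
L = 15/104 + 6/13 + 1 = 167/104 ≈ 1.606 bits/symbol.

1.606 bits/symbol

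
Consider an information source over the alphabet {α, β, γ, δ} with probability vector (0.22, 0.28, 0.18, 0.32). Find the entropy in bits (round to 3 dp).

H = −Σ pᵢ log₂ pᵢ.
−0.22·log₂(0.22) = 0.4806
−0.28·log₂(0.28) = 0.5142
−0.18·log₂(0.18) = 0.4453
−0.32·log₂(0.32) = 0.5260
Sum ≈ 1.9661 → 1.966 bits.

1.966 bits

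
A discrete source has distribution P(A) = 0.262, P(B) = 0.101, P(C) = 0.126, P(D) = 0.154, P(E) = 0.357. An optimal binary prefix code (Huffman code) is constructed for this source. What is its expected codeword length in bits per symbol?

2.227 bits/symbol

Repeatedly combine the two least-probable nodes; the expected code length is the sum of the merged weights.
merge 101/1000 + 63/500 → 227/1000
merge 77/500 + 227/1000 → 381/1000
merge 131/500 + 357/1000 → 619/1000
merge 381/1000 + 619/1000 → 1
L = 227/1000 + 381/1000 + 619/1000 + 1 = 2227/1000 = 2.227 bits/symbol.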